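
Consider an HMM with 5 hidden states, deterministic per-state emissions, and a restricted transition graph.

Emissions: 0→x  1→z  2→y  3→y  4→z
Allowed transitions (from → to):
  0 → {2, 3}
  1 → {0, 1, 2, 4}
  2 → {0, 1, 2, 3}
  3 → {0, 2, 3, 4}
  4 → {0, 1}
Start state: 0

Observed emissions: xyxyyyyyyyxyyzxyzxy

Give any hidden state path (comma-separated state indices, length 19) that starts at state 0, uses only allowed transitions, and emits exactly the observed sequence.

0,3,0,3,2,3,3,3,3,2,0,2,2,1,0,2,1,0,3

  0: obs=x cand={0} pick 0 [start]
  1: obs=y cand={2,3} pick 3 [0->3 ok]
  2: obs=x cand={0} pick 0 [3->0 ok]
  3: obs=y cand={2,3} pick 3 [0->3 ok]
  4: obs=y cand={2,3} pick 2 [3->2 ok]
  5: obs=y cand={2,3} pick 3 [2->3 ok]
  6: obs=y cand={2,3} pick 3 [3->3 ok]
  7: obs=y cand={2,3} pick 3 [3->3 ok]
  8: obs=y cand={2,3} pick 3 [3->3 ok]
  9: obs=y cand={2,3} pick 2 [3->2 ok]
  10: obs=x cand={0} pick 0 [2->0 ok]
  11: obs=y cand={2,3} pick 2 [0->2 ok]
  12: obs=y cand={2,3} pick 2 [2->2 ok]
  13: obs=z cand={1,4} pick 1 [2->1 ok]
  14: obs=x cand={0} pick 0 [1->0 ok]
  15: obs=y cand={2,3} pick 2 [0->2 ok]
  16: obs=z cand={1,4} pick 1 [2->1 ok]
  17: obs=x cand={0} pick 0 [1->0 ok]
  18: obs=y cand={2,3} pick 3 [0->3 ok]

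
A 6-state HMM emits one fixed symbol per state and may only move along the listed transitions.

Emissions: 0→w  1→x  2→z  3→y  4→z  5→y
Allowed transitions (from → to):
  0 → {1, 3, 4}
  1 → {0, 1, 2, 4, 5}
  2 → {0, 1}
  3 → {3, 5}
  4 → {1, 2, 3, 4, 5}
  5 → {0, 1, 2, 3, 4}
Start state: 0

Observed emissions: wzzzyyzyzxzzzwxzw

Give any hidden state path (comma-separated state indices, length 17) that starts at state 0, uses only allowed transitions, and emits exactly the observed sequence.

0,4,4,4,3,5,4,5,2,1,4,4,2,0,1,2,0

  t0 'w' -> {0}, take 0 (start)
  t1 'z' -> {2,4}, take 4 (0->4 ok)
  t2 'z' -> {2,4}, take 4 (4->4 ok)
  t3 'z' -> {2,4}, take 4 (4->4 ok)
  t4 'y' -> {3,5}, take 3 (4->3 ok)
  t5 'y' -> {3,5}, take 5 (3->5 ok)
  t6 'z' -> {2,4}, take 4 (5->4 ok)
  t7 'y' -> {3,5}, take 5 (4->5 ok)
  t8 'z' -> {2,4}, take 2 (5->2 ok)
  t9 'x' -> {1}, take 1 (2->1 ok)
  t10 'z' -> {2,4}, take 4 (1->4 ok)
  t11 'z' -> {2,4}, take 4 (4->4 ok)
  t12 'z' -> {2,4}, take 2 (4->2 ok)
  t13 'w' -> {0}, take 0 (2->0 ok)
  t14 'x' -> {1}, take 1 (0->1 ok)
  t15 'z' -> {2,4}, take 2 (1->2 ok)
  t16 'w' -> {0}, take 0 (2->0 ok)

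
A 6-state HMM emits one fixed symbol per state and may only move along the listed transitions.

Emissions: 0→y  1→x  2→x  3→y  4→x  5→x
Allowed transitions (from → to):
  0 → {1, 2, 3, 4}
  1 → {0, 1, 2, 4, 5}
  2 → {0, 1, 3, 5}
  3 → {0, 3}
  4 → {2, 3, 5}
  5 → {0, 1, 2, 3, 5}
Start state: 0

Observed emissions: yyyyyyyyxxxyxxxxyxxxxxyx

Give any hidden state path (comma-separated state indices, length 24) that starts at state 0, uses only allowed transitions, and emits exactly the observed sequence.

  0: obs=y cand={0,3} pick 0 [start]
  1: obs=y cand={0,3} pick 3 [0->3 ok]
  2: obs=y cand={0,3} pick 3 [3->3 ok]
  3: obs=y cand={0,3} pick 0 [3->0 ok]
  4: obs=y cand={0,3} pick 3 [0->3 ok]
  5: obs=y cand={0,3} pick 0 [3->0 ok]
  6: obs=y cand={0,3} pick 3 [0->3 ok]
  7: obs=y cand={0,3} pick 0 [3->0 ok]
  8: obs=x cand={1,2,4,5} pick 1 [0->1 ok]
  9: obs=x cand={1,2,4,5} pick 1 [1->1 ok]
  10: obs=x cand={1,2,4,5} pick 5 [1->5 ok]
  11: obs=y cand={0,3} pick 0 [5->0 ok]
  12: obs=x cand={1,2,4,5} pick 1 [0->1 ok]
  13: obs=x cand={1,2,4,5} pick 2 [1->2 ok]
  14: obs=x cand={1,2,4,5} pick 1 [2->1 ok]
  15: obs=x cand={1,2,4,5} pick 2 [1->2 ok]
  16: obs=y cand={0,3} pick 0 [2->0 ok]
  17: obs=x cand={1,2,4,5} pick 4 [0->4 ok]
  18: obs=x cand={1,2,4,5} pick 5 [4->5 ok]
  19: obs=x cand={1,2,4,5} pick 2 [5->2 ok]
  20: obs=x cand={1,2,4,5} pick 1 [2->1 ok]
  21: obs=x cand={1,2,4,5} pick 2 [1->2 ok]
  22: obs=y cand={0,3} pick 0 [2->0 ok]
  23: obs=x cand={1,2,4,5} pick 1 [0->1 ok]

0,3,3,0,3,0,3,0,1,1,5,0,1,2,1,2,0,4,5,2,1,2,0,1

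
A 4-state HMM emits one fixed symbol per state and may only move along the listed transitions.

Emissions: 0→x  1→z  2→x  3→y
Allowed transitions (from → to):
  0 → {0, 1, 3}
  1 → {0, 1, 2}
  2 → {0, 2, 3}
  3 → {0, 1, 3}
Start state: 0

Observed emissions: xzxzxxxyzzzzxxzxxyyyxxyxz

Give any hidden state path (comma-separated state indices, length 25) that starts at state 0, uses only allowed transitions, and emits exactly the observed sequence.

0,1,0,1,2,2,0,3,1,1,1,1,2,0,1,2,2,3,3,3,0,0,3,0,1

  pos 0: x in {0,2}, choose 0; start
  pos 1: z in {1}, choose 1; 0->1 ok
  pos 2: x in {0,2}, choose 0; 1->0 ok
  pos 3: z in {1}, choose 1; 0->1 ok
  pos 4: x in {0,2}, choose 2; 1->2 ok
  pos 5: x in {0,2}, choose 2; 2->2 ok
  pos 6: x in {0,2}, choose 0; 2->0 ok
  pos 7: y in {3}, choose 3; 0->3 ok
  pos 8: z in {1}, choose 1; 3->1 ok
  pos 9: z in {1}, choose 1; 1->1 ok
  pos 10: z in {1}, choose 1; 1->1 ok
  pos 11: z in {1}, choose 1; 1->1 ok
  pos 12: x in {0,2}, choose 2; 1->2 ok
  pos 13: x in {0,2}, choose 0; 2->0 ok
  pos 14: z in {1}, choose 1; 0->1 ok
  pos 15: x in {0,2}, choose 2; 1->2 ok
  pos 16: x in {0,2}, choose 2; 2->2 ok
  pos 17: y in {3}, choose 3; 2->3 ok
  pos 18: y in {3}, choose 3; 3->3 ok
  pos 19: y in {3}, choose 3; 3->3 ok
  pos 20: x in {0,2}, choose 0; 3->0 ok
  pos 21: x in {0,2}, choose 0; 0->0 ok
  pos 22: y in {3}, choose 3; 0->3 ok
  pos 23: x in {0,2}, choose 0; 3->0 ok
  pos 24: z in {1}, choose 1; 0->1 ok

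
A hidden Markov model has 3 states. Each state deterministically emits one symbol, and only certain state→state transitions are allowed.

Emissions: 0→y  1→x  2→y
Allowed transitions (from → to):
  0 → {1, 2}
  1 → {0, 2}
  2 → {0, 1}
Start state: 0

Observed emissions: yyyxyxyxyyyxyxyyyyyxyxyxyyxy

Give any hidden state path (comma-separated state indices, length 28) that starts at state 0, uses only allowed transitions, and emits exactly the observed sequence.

0,2,0,1,2,1,0,1,0,2,0,1,2,1,0,2,0,2,0,1,0,1,0,1,2,0,1,0

  t0 'y' -> {0,2}, take 0 (start)
  t1 'y' -> {0,2}, take 2 (0->2 ok)
  t2 'y' -> {0,2}, take 0 (2->0 ok)
  t3 'x' -> {1}, take 1 (0->1 ok)
  t4 'y' -> {0,2}, take 2 (1->2 ok)
  t5 'x' -> {1}, take 1 (2->1 ok)
  t6 'y' -> {0,2}, take 0 (1->0 ok)
  t7 'x' -> {1}, take 1 (0->1 ok)
  t8 'y' -> {0,2}, take 0 (1->0 ok)
  t9 'y' -> {0,2}, take 2 (0->2 ok)
  t10 'y' -> {0,2}, take 0 (2->0 ok)
  t11 'x' -> {1}, take 1 (0->1 ok)
  t12 'y' -> {0,2}, take 2 (1->2 ok)
  t13 'x' -> {1}, take 1 (2->1 ok)
  t14 'y' -> {0,2}, take 0 (1->0 ok)
  t15 'y' -> {0,2}, take 2 (0->2 ok)
  t16 'y' -> {0,2}, take 0 (2->0 ok)
  t17 'y' -> {0,2}, take 2 (0->2 ok)
  t18 'y' -> {0,2}, take 0 (2->0 ok)
  t19 'x' -> {1}, take 1 (0->1 ok)
  t20 'y' -> {0,2}, take 0 (1->0 ok)
  t21 'x' -> {1}, take 1 (0->1 ok)
  t22 'y' -> {0,2}, take 0 (1->0 ok)
  t23 'x' -> {1}, take 1 (0->1 ok)
  t24 'y' -> {0,2}, take 2 (1->2 ok)
  t25 'y' -> {0,2}, take 0 (2->0 ok)
  t26 'x' -> {1}, take 1 (0->1 ok)
  t27 'y' -> {0,2}, take 0 (1->0 ok)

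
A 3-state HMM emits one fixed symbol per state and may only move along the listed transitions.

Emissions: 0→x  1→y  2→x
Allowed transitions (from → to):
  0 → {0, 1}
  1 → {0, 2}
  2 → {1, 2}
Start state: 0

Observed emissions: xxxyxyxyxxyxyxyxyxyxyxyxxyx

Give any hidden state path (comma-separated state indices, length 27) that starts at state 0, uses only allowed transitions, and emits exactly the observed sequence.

  pos 0: x in {0,2}, choose 0; start
  pos 1: x in {0,2}, choose 0; 0->0 ok
  pos 2: x in {0,2}, choose 0; 0->0 ok
  pos 3: y in {1}, choose 1; 0->1 ok
  pos 4: x in {0,2}, choose 2; 1->2 ok
  pos 5: y in {1}, choose 1; 2->1 ok
  pos 6: x in {0,2}, choose 2; 1->2 ok
  pos 7: y in {1}, choose 1; 2->1 ok
  pos 8: x in {0,2}, choose 0; 1->0 ok
  pos 9: x in {0,2}, choose 0; 0->0 ok
  pos 10: y in {1}, choose 1; 0->1 ok
  pos 11: x in {0,2}, choose 2; 1->2 ok
  pos 12: y in {1}, choose 1; 2->1 ok
  pos 13: x in {0,2}, choose 2; 1->2 ok
  pos 14: y in {1}, choose 1; 2->1 ok
  pos 15: x in {0,2}, choose 0; 1->0 ok
  pos 16: y in {1}, choose 1; 0->1 ok
  pos 17: x in {0,2}, choose 0; 1->0 ok
  pos 18: y in {1}, choose 1; 0->1 ok
  pos 19: x in {0,2}, choose 0; 1->0 ok
  pos 20: y in {1}, choose 1; 0->1 ok
  pos 21: x in {0,2}, choose 0; 1->0 ok
  pos 22: y in {1}, choose 1; 0->1 ok
  pos 23: x in {0,2}, choose 0; 1->0 ok
  pos 24: x in {0,2}, choose 0; 0->0 ok
  pos 25: y in {1}, choose 1; 0->1 ok
  pos 26: x in {0,2}, choose 2; 1->2 ok

0,0,0,1,2,1,2,1,0,0,1,2,1,2,1,0,1,0,1,0,1,0,1,0,0,1,2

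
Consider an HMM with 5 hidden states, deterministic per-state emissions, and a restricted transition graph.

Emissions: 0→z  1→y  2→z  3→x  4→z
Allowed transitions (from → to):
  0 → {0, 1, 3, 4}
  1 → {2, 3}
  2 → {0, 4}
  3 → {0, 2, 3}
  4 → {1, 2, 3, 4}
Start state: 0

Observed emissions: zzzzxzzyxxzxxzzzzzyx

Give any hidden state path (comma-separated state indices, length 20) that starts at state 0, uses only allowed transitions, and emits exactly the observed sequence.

  t0 'z' -> {0,2,4}, take 0 (start)
  t1 'z' -> {0,2,4}, take 4 (0->4 ok)
  t2 'z' -> {0,2,4}, take 2 (4->2 ok)
  t3 'z' -> {0,2,4}, take 0 (2->0 ok)
  t4 'x' -> {3}, take 3 (0->3 ok)
  t5 'z' -> {0,2,4}, take 0 (3->0 ok)
  t6 'z' -> {0,2,4}, take 0 (0->0 ok)
  t7 'y' -> {1}, take 1 (0->1 ok)
  t8 'x' -> {3}, take 3 (1->3 ok)
  t9 'x' -> {3}, take 3 (3->3 ok)
  t10 'z' -> {0,2,4}, take 0 (3->0 ok)
  t11 'x' -> {3}, take 3 (0->3 ok)
  t12 'x' -> {3}, take 3 (3->3 ok)
  t13 'z' -> {0,2,4}, take 2 (3->2 ok)
  t14 'z' -> {0,2,4}, take 4 (2->4 ok)
  t15 'z' -> {0,2,4}, take 4 (4->4 ok)
  t16 'z' -> {0,2,4}, take 2 (4->2 ok)
  t17 'z' -> {0,2,4}, take 4 (2->4 ok)
  t18 'y' -> {1}, take 1 (4->1 ok)
  t19 'x' -> {3}, take 3 (1->3 ok)

0,4,2,0,3,0,0,1,3,3,0,3,3,2,4,4,2,4,1,3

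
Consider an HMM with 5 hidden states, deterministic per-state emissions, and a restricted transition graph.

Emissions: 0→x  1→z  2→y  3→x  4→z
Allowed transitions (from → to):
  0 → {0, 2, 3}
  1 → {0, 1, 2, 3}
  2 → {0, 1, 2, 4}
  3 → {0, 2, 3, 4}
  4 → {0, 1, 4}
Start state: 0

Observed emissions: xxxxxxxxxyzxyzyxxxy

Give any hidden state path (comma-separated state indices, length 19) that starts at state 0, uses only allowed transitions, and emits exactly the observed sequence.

  [0] x  {0,3}  => 0  start
  [1] x  {0,3}  => 0  0->0 ok
  [2] x  {0,3}  => 0  0->0 ok
  [3] x  {0,3}  => 0  0->0 ok
  [4] x  {0,3}  => 3  0->3 ok
  [5] x  {0,3}  => 3  3->3 ok
  [6] x  {0,3}  => 3  3->3 ok
  [7] x  {0,3}  => 3  3->3 ok
  [8] x  {0,3}  => 0  3->0 ok
  [9] y  {2}  => 2  0->2 ok
  [10] z  {1,4}  => 4  2->4 ok
  [11] x  {0,3}  => 0  4->0 ok
  [12] y  {2}  => 2  0->2 ok
  [13] z  {1,4}  => 1  2->1 ok
  [14] y  {2}  => 2  1->2 ok
  [15] x  {0,3}  => 0  2->0 ok
  [16] x  {0,3}  => 0  0->0 ok
  [17] x  {0,3}  => 0  0->0 ok
  [18] y  {2}  => 2  0->2 ok

0,0,0,0,3,3,3,3,0,2,4,0,2,1,2,0,0,0,2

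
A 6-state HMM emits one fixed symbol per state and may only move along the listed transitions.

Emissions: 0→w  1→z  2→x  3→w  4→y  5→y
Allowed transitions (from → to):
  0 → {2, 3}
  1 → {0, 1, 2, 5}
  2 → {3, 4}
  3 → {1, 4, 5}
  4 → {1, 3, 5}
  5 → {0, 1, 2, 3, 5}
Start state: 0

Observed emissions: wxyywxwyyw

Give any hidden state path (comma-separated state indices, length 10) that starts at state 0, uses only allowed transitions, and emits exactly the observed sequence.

  0: obs=w cand={0,3} pick 0 [start]
  1: obs=x cand={2} pick 2 [0->2 ok]
  2: obs=y cand={4,5} pick 4 [2->4 ok]
  3: obs=y cand={4,5} pick 5 [4->5 ok]
  4: obs=w cand={0,3} pick 0 [5->0 ok]
  5: obs=x cand={2} pick 2 [0->2 ok]
  6: obs=w cand={0,3} pick 3 [2->3 ok]
  7: obs=y cand={4,5} pick 4 [3->4 ok]
  8: obs=y cand={4,5} pick 5 [4->5 ok]
  9: obs=w cand={0,3} pick 3 [5->3 ok]

0,2,4,5,0,2,3,4,5,3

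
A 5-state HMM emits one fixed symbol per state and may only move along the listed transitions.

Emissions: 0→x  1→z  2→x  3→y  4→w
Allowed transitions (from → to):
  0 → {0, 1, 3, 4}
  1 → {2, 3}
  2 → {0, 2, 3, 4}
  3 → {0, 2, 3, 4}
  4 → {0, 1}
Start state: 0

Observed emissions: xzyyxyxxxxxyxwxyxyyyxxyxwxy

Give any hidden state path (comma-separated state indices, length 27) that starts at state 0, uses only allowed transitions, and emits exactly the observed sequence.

  [0] x  {0,2}  => 0  start
  [1] z  {1}  => 1  0->1 ok
  [2] y  {3}  => 3  1->3 ok
  [3] y  {3}  => 3  3->3 ok
  [4] x  {0,2}  => 0  3->0 ok
  [5] y  {3}  => 3  0->3 ok
  [6] x  {0,2}  => 2  3->2 ok
  [7] x  {0,2}  => 2  2->2 ok
  [8] x  {0,2}  => 2  2->2 ok
  [9] x  {0,2}  => 2  2->2 ok
  [10] x  {0,2}  => 2  2->2 ok
  [11] y  {3}  => 3  2->3 ok
  [12] x  {0,2}  => 0  3->0 ok
  [13] w  {4}  => 4  0->4 ok
  [14] x  {0,2}  => 0  4->0 ok
  [15] y  {3}  => 3  0->3 ok
  [16] x  {0,2}  => 0  3->0 ok
  [17] y  {3}  => 3  0->3 ok
  [18] y  {3}  => 3  3->3 ok
  [19] y  {3}  => 3  3->3 ok
  [20] x  {0,2}  => 2  3->2 ok
  [21] x  {0,2}  => 2  2->2 ok
  [22] y  {3}  => 3  2->3 ok
  [23] x  {0,2}  => 2  3->2 ok
  [24] w  {4}  => 4  2->4 ok
  [25] x  {0,2}  => 0  4->0 ok
  [26] y  {3}  => 3  0->3 ok

0,1,3,3,0,3,2,2,2,2,2,3,0,4,0,3,0,3,3,3,2,2,3,2,4,0,3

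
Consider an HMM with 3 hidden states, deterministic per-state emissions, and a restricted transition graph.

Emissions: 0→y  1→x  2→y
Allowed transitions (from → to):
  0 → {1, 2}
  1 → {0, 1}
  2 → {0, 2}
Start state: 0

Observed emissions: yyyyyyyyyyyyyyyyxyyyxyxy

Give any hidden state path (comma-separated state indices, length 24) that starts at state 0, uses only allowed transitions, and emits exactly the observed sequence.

0,2,2,2,2,2,0,2,2,0,2,2,2,0,2,0,1,0,2,0,1,0,1,0

  [0] y  {0,2}  => 0  start
  [1] y  {0,2}  => 2  0->2 ok
  [2] y  {0,2}  => 2  2->2 ok
  [3] y  {0,2}  => 2  2->2 ok
  [4] y  {0,2}  => 2  2->2 ok
  [5] y  {0,2}  => 2  2->2 ok
  [6] y  {0,2}  => 0  2->0 ok
  [7] y  {0,2}  => 2  0->2 ok
  [8] y  {0,2}  => 2  2->2 ok
  [9] y  {0,2}  => 0  2->0 ok
  [10] y  {0,2}  => 2  0->2 ok
  [11] y  {0,2}  => 2  2->2 ok
  [12] y  {0,2}  => 2  2->2 ok
  [13] y  {0,2}  => 0  2->0 ok
  [14] y  {0,2}  => 2  0->2 ok
  [15] y  {0,2}  => 0  2->0 ok
  [16] x  {1}  => 1  0->1 ok
  [17] y  {0,2}  => 0  1->0 ok
  [18] y  {0,2}  => 2  0->2 ok
  [19] y  {0,2}  => 0  2->0 ok
  [20] x  {1}  => 1  0->1 ok
  [21] y  {0,2}  => 0  1->0 ok
  [22] x  {1}  => 1  0->1 ok
  [23] y  {0,2}  => 0  1->0 ok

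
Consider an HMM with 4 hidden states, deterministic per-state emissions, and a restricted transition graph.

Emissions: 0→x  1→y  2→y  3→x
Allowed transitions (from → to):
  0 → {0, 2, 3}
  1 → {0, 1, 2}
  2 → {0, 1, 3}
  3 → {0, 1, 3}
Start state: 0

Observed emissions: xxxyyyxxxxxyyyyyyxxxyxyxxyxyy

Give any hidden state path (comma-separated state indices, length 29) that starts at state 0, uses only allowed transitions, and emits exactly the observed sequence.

  pos 0: x in {0,3}, choose 0; start
  pos 1: x in {0,3}, choose 0; 0->0 ok
  pos 2: x in {0,3}, choose 3; 0->3 ok
  pos 3: y in {1,2}, choose 1; 3->1 ok
  pos 4: y in {1,2}, choose 2; 1->2 ok
  pos 5: y in {1,2}, choose 1; 2->1 ok
  pos 6: x in {0,3}, choose 0; 1->0 ok
  pos 7: x in {0,3}, choose 0; 0->0 ok
  pos 8: x in {0,3}, choose 3; 0->3 ok
  pos 9: x in {0,3}, choose 0; 3->0 ok
  pos 10: x in {0,3}, choose 3; 0->3 ok
  pos 11: y in {1,2}, choose 1; 3->1 ok
  pos 12: y in {1,2}, choose 1; 1->1 ok
  pos 13: y in {1,2}, choose 1; 1->1 ok
  pos 14: y in {1,2}, choose 2; 1->2 ok
  pos 15: y in {1,2}, choose 1; 2->1 ok
  pos 16: y in {1,2}, choose 2; 1->2 ok
  pos 17: x in {0,3}, choose 3; 2->3 ok
  pos 18: x in {0,3}, choose 3; 3->3 ok
  pos 19: x in {0,3}, choose 0; 3->0 ok
  pos 20: y in {1,2}, choose 2; 0->2 ok
  pos 21: x in {0,3}, choose 3; 2->3 ok
  pos 22: y in {1,2}, choose 1; 3->1 ok
  pos 23: x in {0,3}, choose 0; 1->0 ok
  pos 24: x in {0,3}, choose 0; 0->0 ok
  pos 25: y in {1,2}, choose 2; 0->2 ok
  pos 26: x in {0,3}, choose 3; 2->3 ok
  pos 27: y in {1,2}, choose 1; 3->1 ok
  pos 28: y in {1,2}, choose 2; 1->2 ok

0,0,3,1,2,1,0,0,3,0,3,1,1,1,2,1,2,3,3,0,2,3,1,0,0,2,3,1,2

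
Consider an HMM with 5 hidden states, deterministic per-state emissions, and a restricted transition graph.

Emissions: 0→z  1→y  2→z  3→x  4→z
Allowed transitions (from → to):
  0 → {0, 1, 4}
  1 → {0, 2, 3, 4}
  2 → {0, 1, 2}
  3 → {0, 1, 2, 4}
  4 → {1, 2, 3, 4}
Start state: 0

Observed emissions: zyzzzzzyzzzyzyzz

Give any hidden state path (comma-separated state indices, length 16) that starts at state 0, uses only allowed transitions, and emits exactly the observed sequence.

0,1,2,2,2,0,0,1,0,0,4,1,2,1,4,2

  [0] z  {0,2,4}  => 0  start
  [1] y  {1}  => 1  0->1 ok
  [2] z  {0,2,4}  => 2  1->2 ok
  [3] z  {0,2,4}  => 2  2->2 ok
  [4] z  {0,2,4}  => 2  2->2 ok
  [5] z  {0,2,4}  => 0  2->0 ok
  [6] z  {0,2,4}  => 0  0->0 ok
  [7] y  {1}  => 1  0->1 ok
  [8] z  {0,2,4}  => 0  1->0 ok
  [9] z  {0,2,4}  => 0  0->0 ok
  [10] z  {0,2,4}  => 4  0->4 ok
  [11] y  {1}  => 1  4->1 ok
  [12] z  {0,2,4}  => 2  1->2 ok
  [13] y  {1}  => 1  2->1 ok
  [14] z  {0,2,4}  => 4  1->4 ok
  [15] z  {0,2,4}  => 2  4->2 ok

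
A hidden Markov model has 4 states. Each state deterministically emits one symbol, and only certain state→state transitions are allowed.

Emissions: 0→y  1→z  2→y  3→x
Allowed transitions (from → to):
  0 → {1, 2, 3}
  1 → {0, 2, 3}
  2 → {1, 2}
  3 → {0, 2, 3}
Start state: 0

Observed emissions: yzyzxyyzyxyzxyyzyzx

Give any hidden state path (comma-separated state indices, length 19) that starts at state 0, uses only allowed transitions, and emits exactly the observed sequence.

  t0 'y' -> {0,2}, take 0 (start)
  t1 'z' -> {1}, take 1 (0->1 ok)
  t2 'y' -> {0,2}, take 0 (1->0 ok)
  t3 'z' -> {1}, take 1 (0->1 ok)
  t4 'x' -> {3}, take 3 (1->3 ok)
  t5 'y' -> {0,2}, take 2 (3->2 ok)
  t6 'y' -> {0,2}, take 2 (2->2 ok)
  t7 'z' -> {1}, take 1 (2->1 ok)
  t8 'y' -> {0,2}, take 0 (1->0 ok)
  t9 'x' -> {3}, take 3 (0->3 ok)
  t10 'y' -> {0,2}, take 2 (3->2 ok)
  t11 'z' -> {1}, take 1 (2->1 ok)
  t12 'x' -> {3}, take 3 (1->3 ok)
  t13 'y' -> {0,2}, take 0 (3->0 ok)
  t14 'y' -> {0,2}, take 2 (0->2 ok)
  t15 'z' -> {1}, take 1 (2->1 ok)
  t16 'y' -> {0,2}, take 2 (1->2 ok)
  t17 'z' -> {1}, take 1 (2->1 ok)
  t18 'x' -> {3}, take 3 (1->3 ok)

0,1,0,1,3,2,2,1,0,3,2,1,3,0,2,1,2,1,3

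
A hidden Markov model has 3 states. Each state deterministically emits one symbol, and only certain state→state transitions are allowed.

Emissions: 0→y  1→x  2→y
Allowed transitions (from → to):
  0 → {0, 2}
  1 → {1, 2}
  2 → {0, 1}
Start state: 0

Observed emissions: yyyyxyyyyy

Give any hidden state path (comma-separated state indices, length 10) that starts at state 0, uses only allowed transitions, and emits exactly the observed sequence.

0,2,0,2,1,2,0,2,0,0

  pos 0: y in {0,2}, choose 0; start
  pos 1: y in {0,2}, choose 2; 0->2 ok
  pos 2: y in {0,2}, choose 0; 2->0 ok
  pos 3: y in {0,2}, choose 2; 0->2 ok
  pos 4: x in {1}, choose 1; 2->1 ok
  pos 5: y in {0,2}, choose 2; 1->2 ok
  pos 6: y in {0,2}, choose 0; 2->0 ok
  pos 7: y in {0,2}, choose 2; 0->2 ok
  pos 8: y in {0,2}, choose 0; 2->0 ok
  pos 9: y in {0,2}, choose 0; 0->0 ok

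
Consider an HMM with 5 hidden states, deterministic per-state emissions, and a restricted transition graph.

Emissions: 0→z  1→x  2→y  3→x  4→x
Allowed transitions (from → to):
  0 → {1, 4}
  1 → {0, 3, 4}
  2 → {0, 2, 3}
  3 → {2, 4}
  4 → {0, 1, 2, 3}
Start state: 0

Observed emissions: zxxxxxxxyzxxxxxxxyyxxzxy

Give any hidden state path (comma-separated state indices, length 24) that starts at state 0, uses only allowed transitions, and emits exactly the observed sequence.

0,1,3,4,3,4,1,4,2,0,4,1,3,4,1,4,3,2,2,3,4,0,4,2

  [0] z  {0}  => 0  start
  [1] x  {1,3,4}  => 1  0->1 ok
  [2] x  {1,3,4}  => 3  1->3 ok
  [3] x  {1,3,4}  => 4  3->4 ok
  [4] x  {1,3,4}  => 3  4->3 ok
  [5] x  {1,3,4}  => 4  3->4 ok
  [6] x  {1,3,4}  => 1  4->1 ok
  [7] x  {1,3,4}  => 4  1->4 ok
  [8] y  {2}  => 2  4->2 ok
  [9] z  {0}  => 0  2->0 ok
  [10] x  {1,3,4}  => 4  0->4 ok
  [11] x  {1,3,4}  => 1  4->1 ok
  [12] x  {1,3,4}  => 3  1->3 ok
  [13] x  {1,3,4}  => 4  3->4 ok
  [14] x  {1,3,4}  => 1  4->1 ok
  [15] x  {1,3,4}  => 4  1->4 ok
  [16] x  {1,3,4}  => 3  4->3 ok
  [17] y  {2}  => 2  3->2 ok
  [18] y  {2}  => 2  2->2 ok
  [19] x  {1,3,4}  => 3  2->3 ok
  [20] x  {1,3,4}  => 4  3->4 ok
  [21] z  {0}  => 0  4->0 ok
  [22] x  {1,3,4}  => 4  0->4 ok
  [23] y  {2}  => 2  4->2 ok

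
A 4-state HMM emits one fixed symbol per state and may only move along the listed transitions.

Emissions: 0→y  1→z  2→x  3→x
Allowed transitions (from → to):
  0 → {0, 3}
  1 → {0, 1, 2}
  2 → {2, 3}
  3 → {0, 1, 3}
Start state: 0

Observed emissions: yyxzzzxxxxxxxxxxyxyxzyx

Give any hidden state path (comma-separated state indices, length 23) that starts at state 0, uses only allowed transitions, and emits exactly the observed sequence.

0,0,3,1,1,1,2,2,2,2,2,2,2,2,3,3,0,3,0,3,1,0,3

  t0 'y' -> {0}, take 0 (start)
  t1 'y' -> {0}, take 0 (0->0 ok)
  t2 'x' -> {2,3}, take 3 (0->3 ok)
  t3 'z' -> {1}, take 1 (3->1 ok)
  t4 'z' -> {1}, take 1 (1->1 ok)
  t5 'z' -> {1}, take 1 (1->1 ok)
  t6 'x' -> {2,3}, take 2 (1->2 ok)
  t7 'x' -> {2,3}, take 2 (2->2 ok)
  t8 'x' -> {2,3}, take 2 (2->2 ok)
  t9 'x' -> {2,3}, take 2 (2->2 ok)
  t10 'x' -> {2,3}, take 2 (2->2 ok)
  t11 'x' -> {2,3}, take 2 (2->2 ok)
  t12 'x' -> {2,3}, take 2 (2->2 ok)
  t13 'x' -> {2,3}, take 2 (2->2 ok)
  t14 'x' -> {2,3}, take 3 (2->3 ok)
  t15 'x' -> {2,3}, take 3 (3->3 ok)
  t16 'y' -> {0}, take 0 (3->0 ok)
  t17 'x' -> {2,3}, take 3 (0->3 ok)
  t18 'y' -> {0}, take 0 (3->0 ok)
  t19 'x' -> {2,3}, take 3 (0->3 ok)
  t20 'z' -> {1}, take 1 (3->1 ok)
  t21 'y' -> {0}, take 0 (1->0 ok)
  t22 'x' -> {2,3}, take 3 (0->3 ok)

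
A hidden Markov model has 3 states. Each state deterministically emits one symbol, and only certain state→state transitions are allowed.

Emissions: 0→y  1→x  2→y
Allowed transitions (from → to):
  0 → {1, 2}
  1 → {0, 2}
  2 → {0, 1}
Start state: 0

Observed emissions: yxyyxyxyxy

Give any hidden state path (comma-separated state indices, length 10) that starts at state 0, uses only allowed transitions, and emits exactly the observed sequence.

0,1,2,0,1,0,1,0,1,0

  0: obs=y cand={0,2} pick 0 [start]
  1: obs=x cand={1} pick 1 [0->1 ok]
  2: obs=y cand={0,2} pick 2 [1->2 ok]
  3: obs=y cand={0,2} pick 0 [2->0 ok]
  4: obs=x cand={1} pick 1 [0->1 ok]
  5: obs=y cand={0,2} pick 0 [1->0 ok]
  6: obs=x cand={1} pick 1 [0->1 ok]
  7: obs=y cand={0,2} pick 0 [1->0 ok]
  8: obs=x cand={1} pick 1 [0->1 ok]
  9: obs=y cand={0,2} pick 0 [1->0 ok]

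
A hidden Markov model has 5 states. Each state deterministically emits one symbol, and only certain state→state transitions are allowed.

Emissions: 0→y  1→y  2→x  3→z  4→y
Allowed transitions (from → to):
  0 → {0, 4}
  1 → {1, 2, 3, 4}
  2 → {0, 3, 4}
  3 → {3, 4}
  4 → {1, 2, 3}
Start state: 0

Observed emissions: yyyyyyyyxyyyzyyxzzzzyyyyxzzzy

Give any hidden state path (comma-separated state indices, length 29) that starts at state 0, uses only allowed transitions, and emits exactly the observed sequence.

  t0 'y' -> {0,1,4}, take 0 (start)
  t1 'y' -> {0,1,4}, take 0 (0->0 ok)
  t2 'y' -> {0,1,4}, take 0 (0->0 ok)
  t3 'y' -> {0,1,4}, take 0 (0->0 ok)
  t4 'y' -> {0,1,4}, take 0 (0->0 ok)
  t5 'y' -> {0,1,4}, take 0 (0->0 ok)
  t6 'y' -> {0,1,4}, take 0 (0->0 ok)
  t7 'y' -> {0,1,4}, take 4 (0->4 ok)
  t8 'x' -> {2}, take 2 (4->2 ok)
  t9 'y' -> {0,1,4}, take 4 (2->4 ok)
  t10 'y' -> {0,1,4}, take 1 (4->1 ok)
  t11 'y' -> {0,1,4}, take 4 (1->4 ok)
  t12 'z' -> {3}, take 3 (4->3 ok)
  t13 'y' -> {0,1,4}, take 4 (3->4 ok)
  t14 'y' -> {0,1,4}, take 1 (4->1 ok)
  t15 'x' -> {2}, take 2 (1->2 ok)
  t16 'z' -> {3}, take 3 (2->3 ok)
  t17 'z' -> {3}, take 3 (3->3 ok)
  t18 'z' -> {3}, take 3 (3->3 ok)
  t19 'z' -> {3}, take 3 (3->3 ok)
  t20 'y' -> {0,1,4}, take 4 (3->4 ok)
  t21 'y' -> {0,1,4}, take 1 (4->1 ok)
  t22 'y' -> {0,1,4}, take 4 (1->4 ok)
  t23 'y' -> {0,1,4}, take 1 (4->1 ok)
  t24 'x' -> {2}, take 2 (1->2 ok)
  t25 'z' -> {3}, take 3 (2->3 ok)
  t26 'z' -> {3}, take 3 (3->3 ok)
  t27 'z' -> {3}, take 3 (3->3 ok)
  t28 'y' -> {0,1,4}, take 4 (3->4 ok)

0,0,0,0,0,0,0,4,2,4,1,4,3,4,1,2,3,3,3,3,4,1,4,1,2,3,3,3,4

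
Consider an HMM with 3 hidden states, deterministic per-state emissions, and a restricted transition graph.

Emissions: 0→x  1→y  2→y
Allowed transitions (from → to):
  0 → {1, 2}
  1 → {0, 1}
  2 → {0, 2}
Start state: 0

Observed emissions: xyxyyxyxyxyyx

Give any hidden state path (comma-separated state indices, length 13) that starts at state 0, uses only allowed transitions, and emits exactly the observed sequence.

  0: obs=x cand={0} pick 0 [start]
  1: obs=y cand={1,2} pick 1 [0->1 ok]
  2: obs=x cand={0} pick 0 [1->0 ok]
  3: obs=y cand={1,2} pick 2 [0->2 ok]
  4: obs=y cand={1,2} pick 2 [2->2 ok]
  5: obs=x cand={0} pick 0 [2->0 ok]
  6: obs=y cand={1,2} pick 2 [0->2 ok]
  7: obs=x cand={0} pick 0 [2->0 ok]
  8: obs=y cand={1,2} pick 2 [0->2 ok]
  9: obs=x cand={0} pick 0 [2->0 ok]
  10: obs=y cand={1,2} pick 2 [0->2 ok]
  11: obs=y cand={1,2} pick 2 [2->2 ok]
  12: obs=x cand={0} pick 0 [2->0 ok]

0,1,0,2,2,0,2,0,2,0,2,2,0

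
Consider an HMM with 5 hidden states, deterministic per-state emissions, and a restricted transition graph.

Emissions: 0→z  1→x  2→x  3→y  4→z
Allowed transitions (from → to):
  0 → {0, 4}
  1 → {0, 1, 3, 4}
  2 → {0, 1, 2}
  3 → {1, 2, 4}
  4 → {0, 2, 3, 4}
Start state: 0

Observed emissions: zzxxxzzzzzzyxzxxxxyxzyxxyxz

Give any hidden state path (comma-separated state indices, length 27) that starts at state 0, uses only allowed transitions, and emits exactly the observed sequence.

0,4,2,2,2,0,0,4,0,0,4,3,1,4,2,1,1,1,3,1,4,3,2,1,3,1,4

  pos 0: z in {0,4}, choose 0; start
  pos 1: z in {0,4}, choose 4; 0->4 ok
  pos 2: x in {1,2}, choose 2; 4->2 ok
  pos 3: x in {1,2}, choose 2; 2->2 ok
  pos 4: x in {1,2}, choose 2; 2->2 ok
  pos 5: z in {0,4}, choose 0; 2->0 ok
  pos 6: z in {0,4}, choose 0; 0->0 ok
  pos 7: z in {0,4}, choose 4; 0->4 ok
  pos 8: z in {0,4}, choose 0; 4->0 ok
  pos 9: z in {0,4}, choose 0; 0->0 ok
  pos 10: z in {0,4}, choose 4; 0->4 ok
  pos 11: y in {3}, choose 3; 4->3 ok
  pos 12: x in {1,2}, choose 1; 3->1 ok
  pos 13: z in {0,4}, choose 4; 1->4 ok
  pos 14: x in {1,2}, choose 2; 4->2 ok
  pos 15: x in {1,2}, choose 1; 2->1 ok
  pos 16: x in {1,2}, choose 1; 1->1 ok
  pos 17: x in {1,2}, choose 1; 1->1 ok
  pos 18: y in {3}, choose 3; 1->3 ok
  pos 19: x in {1,2}, choose 1; 3->1 ok
  pos 20: z in {0,4}, choose 4; 1->4 ok
  pos 21: y in {3}, choose 3; 4->3 ok
  pos 22: x in {1,2}, choose 2; 3->2 ok
  pos 23: x in {1,2}, choose 1; 2->1 ok
  pos 24: y in {3}, choose 3; 1->3 ok
  pos 25: x in {1,2}, choose 1; 3->1 ok
  pos 26: z in {0,4}, choose 4; 1->4 ok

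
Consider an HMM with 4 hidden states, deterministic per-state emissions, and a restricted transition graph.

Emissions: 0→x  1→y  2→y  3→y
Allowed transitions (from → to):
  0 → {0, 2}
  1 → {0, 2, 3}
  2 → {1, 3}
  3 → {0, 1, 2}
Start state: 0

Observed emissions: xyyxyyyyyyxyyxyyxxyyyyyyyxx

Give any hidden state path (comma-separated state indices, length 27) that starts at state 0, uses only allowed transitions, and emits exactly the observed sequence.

  0: obs=x cand={0} pick 0 [start]
  1: obs=y cand={1,2,3} pick 2 [0->2 ok]
  2: obs=y cand={1,2,3} pick 1 [2->1 ok]
  3: obs=x cand={0} pick 0 [1->0 ok]
  4: obs=y cand={1,2,3} pick 2 [0->2 ok]
  5: obs=y cand={1,2,3} pick 1 [2->1 ok]
  6: obs=y cand={1,2,3} pick 3 [1->3 ok]
  7: obs=y cand={1,2,3} pick 1 [3->1 ok]
  8: obs=y cand={1,2,3} pick 3 [1->3 ok]
  9: obs=y cand={1,2,3} pick 1 [3->1 ok]
  10: obs=x cand={0} pick 0 [1->0 ok]
  11: obs=y cand={1,2,3} pick 2 [0->2 ok]
  12: obs=y cand={1,2,3} pick 3 [2->3 ok]
  13: obs=x cand={0} pick 0 [3->0 ok]
  14: obs=y cand={1,2,3} pick 2 [0->2 ok]
  15: obs=y cand={1,2,3} pick 3 [2->3 ok]
  16: obs=x cand={0} pick 0 [3->0 ok]
  17: obs=x cand={0} pick 0 [0->0 ok]
  18: obs=y cand={1,2,3} pick 2 [0->2 ok]
  19: obs=y cand={1,2,3} pick 3 [2->3 ok]
  20: obs=y cand={1,2,3} pick 1 [3->1 ok]
  21: obs=y cand={1,2,3} pick 2 [1->2 ok]
  22: obs=y cand={1,2,3} pick 1 [2->1 ok]
  23: obs=y cand={1,2,3} pick 3 [1->3 ok]
  24: obs=y cand={1,2,3} pick 1 [3->1 ok]
  25: obs=x cand={0} pick 0 [1->0 ok]
  26: obs=x cand={0} pick 0 [0->0 ok]

0,2,1,0,2,1,3,1,3,1,0,2,3,0,2,3,0,0,2,3,1,2,1,3,1,0,0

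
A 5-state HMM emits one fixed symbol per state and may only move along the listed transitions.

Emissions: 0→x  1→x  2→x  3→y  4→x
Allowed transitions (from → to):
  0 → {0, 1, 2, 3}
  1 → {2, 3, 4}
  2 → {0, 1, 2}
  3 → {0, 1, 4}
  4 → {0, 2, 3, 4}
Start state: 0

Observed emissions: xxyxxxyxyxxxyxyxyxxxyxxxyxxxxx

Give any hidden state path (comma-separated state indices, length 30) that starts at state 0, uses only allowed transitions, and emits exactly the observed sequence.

0,0,3,4,0,0,3,4,3,4,2,1,3,1,3,1,3,1,2,1,3,0,0,1,3,4,2,2,2,2

  [0] x  {0,1,2,4}  => 0  start
  [1] x  {0,1,2,4}  => 0  0->0 ok
  [2] y  {3}  => 3  0->3 ok
  [3] x  {0,1,2,4}  => 4  3->4 ok
  [4] x  {0,1,2,4}  => 0  4->0 ok
  [5] x  {0,1,2,4}  => 0  0->0 ok
  [6] y  {3}  => 3  0->3 ok
  [7] x  {0,1,2,4}  => 4  3->4 ok
  [8] y  {3}  => 3  4->3 ok
  [9] x  {0,1,2,4}  => 4  3->4 ok
  [10] x  {0,1,2,4}  => 2  4->2 ok
  [11] x  {0,1,2,4}  => 1  2->1 ok
  [12] y  {3}  => 3  1->3 ok
  [13] x  {0,1,2,4}  => 1  3->1 ok
  [14] y  {3}  => 3  1->3 ok
  [15] x  {0,1,2,4}  => 1  3->1 ok
  [16] y  {3}  => 3  1->3 ok
  [17] x  {0,1,2,4}  => 1  3->1 ok
  [18] x  {0,1,2,4}  => 2  1->2 ok
  [19] x  {0,1,2,4}  => 1  2->1 ok
  [20] y  {3}  => 3  1->3 ok
  [21] x  {0,1,2,4}  => 0  3->0 ok
  [22] x  {0,1,2,4}  => 0  0->0 ok
  [23] x  {0,1,2,4}  => 1  0->1 ok
  [24] y  {3}  => 3  1->3 ok
  [25] x  {0,1,2,4}  => 4  3->4 ok
  [26] x  {0,1,2,4}  => 2  4->2 ok
  [27] x  {0,1,2,4}  => 2  2->2 ok
  [28] x  {0,1,2,4}  => 2  2->2 ok
  [29] x  {0,1,2,4}  => 2  2->2 ok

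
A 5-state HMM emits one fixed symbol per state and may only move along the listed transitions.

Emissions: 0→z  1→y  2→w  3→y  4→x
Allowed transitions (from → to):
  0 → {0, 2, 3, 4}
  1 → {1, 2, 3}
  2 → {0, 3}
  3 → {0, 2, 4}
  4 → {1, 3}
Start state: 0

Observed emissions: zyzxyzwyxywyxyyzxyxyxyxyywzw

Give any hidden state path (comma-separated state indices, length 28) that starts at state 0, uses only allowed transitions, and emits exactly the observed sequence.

  [0] z  {0}  => 0  start
  [1] y  {1,3}  => 3  0->3 ok
  [2] z  {0}  => 0  3->0 ok
  [3] x  {4}  => 4  0->4 ok
  [4] y  {1,3}  => 3  4->3 ok
  [5] z  {0}  => 0  3->0 ok
  [6] w  {2}  => 2  0->2 ok
  [7] y  {1,3}  => 3  2->3 ok
  [8] x  {4}  => 4  3->4 ok
  [9] y  {1,3}  => 1  4->1 ok
  [10] w  {2}  => 2  1->2 ok
  [11] y  {1,3}  => 3  2->3 ok
  [12] x  {4}  => 4  3->4 ok
  [13] y  {1,3}  => 1  4->1 ok
  [14] y  {1,3}  => 3  1->3 ok
  [15] z  {0}  => 0  3->0 ok
  [16] x  {4}  => 4  0->4 ok
  [17] y  {1,3}  => 3  4->3 ok
  [18] x  {4}  => 4  3->4 ok
  [19] y  {1,3}  => 3  4->3 ok
  [20] x  {4}  => 4  3->4 ok
  [21] y  {1,3}  => 3  4->3 ok
  [22] x  {4}  => 4  3->4 ok
  [23] y  {1,3}  => 1  4->1 ok
  [24] y  {1,3}  => 3  1->3 ok
  [25] w  {2}  => 2  3->2 ok
  [26] z  {0}  => 0  2->0 ok
  [27] w  {2}  => 2  0->2 ok

0,3,0,4,3,0,2,3,4,1,2,3,4,1,3,0,4,3,4,3,4,3,4,1,3,2,0,2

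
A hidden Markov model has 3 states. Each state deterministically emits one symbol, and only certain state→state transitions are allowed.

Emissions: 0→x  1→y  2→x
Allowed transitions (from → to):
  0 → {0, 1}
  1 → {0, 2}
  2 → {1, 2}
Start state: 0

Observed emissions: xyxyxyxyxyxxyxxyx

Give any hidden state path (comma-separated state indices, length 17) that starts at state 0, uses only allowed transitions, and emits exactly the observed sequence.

0,1,2,1,2,1,0,1,0,1,2,2,1,0,0,1,0

  t0 'x' -> {0,2}, take 0 (start)
  t1 'y' -> {1}, take 1 (0->1 ok)
  t2 'x' -> {0,2}, take 2 (1->2 ok)
  t3 'y' -> {1}, take 1 (2->1 ok)
  t4 'x' -> {0,2}, take 2 (1->2 ok)
  t5 'y' -> {1}, take 1 (2->1 ok)
  t6 'x' -> {0,2}, take 0 (1->0 ok)
  t7 'y' -> {1}, take 1 (0->1 ok)
  t8 'x' -> {0,2}, take 0 (1->0 ok)
  t9 'y' -> {1}, take 1 (0->1 ok)
  t10 'x' -> {0,2}, take 2 (1->2 ok)
  t11 'x' -> {0,2}, take 2 (2->2 ok)
  t12 'y' -> {1}, take 1 (2->1 ok)
  t13 'x' -> {0,2}, take 0 (1->0 ok)
  t14 'x' -> {0,2}, take 0 (0->0 ok)
  t15 'y' -> {1}, take 1 (0->1 ok)
  t16 'x' -> {0,2}, take 0 (1->0 ok)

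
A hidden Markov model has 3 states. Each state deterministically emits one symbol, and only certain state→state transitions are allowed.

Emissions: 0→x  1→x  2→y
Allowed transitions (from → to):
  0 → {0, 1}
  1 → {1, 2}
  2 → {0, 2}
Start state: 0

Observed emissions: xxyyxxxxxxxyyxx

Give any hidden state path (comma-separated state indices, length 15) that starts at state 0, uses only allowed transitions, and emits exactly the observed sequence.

  t0 'x' -> {0,1}, take 0 (start)
  t1 'x' -> {0,1}, take 1 (0->1 ok)
  t2 'y' -> {2}, take 2 (1->2 ok)
  t3 'y' -> {2}, take 2 (2->2 ok)
  t4 'x' -> {0,1}, take 0 (2->0 ok)
  t5 'x' -> {0,1}, take 0 (0->0 ok)
  t6 'x' -> {0,1}, take 0 (0->0 ok)
  t7 'x' -> {0,1}, take 1 (0->1 ok)
  t8 'x' -> {0,1}, take 1 (1->1 ok)
  t9 'x' -> {0,1}, take 1 (1->1 ok)
  t10 'x' -> {0,1}, take 1 (1->1 ok)
  t11 'y' -> {2}, take 2 (1->2 ok)
  t12 'y' -> {2}, take 2 (2->2 ok)
  t13 'x' -> {0,1}, take 0 (2->0 ok)
  t14 'x' -> {0,1}, take 0 (0->0 ok)

0,1,2,2,0,0,0,1,1,1,1,2,2,0,0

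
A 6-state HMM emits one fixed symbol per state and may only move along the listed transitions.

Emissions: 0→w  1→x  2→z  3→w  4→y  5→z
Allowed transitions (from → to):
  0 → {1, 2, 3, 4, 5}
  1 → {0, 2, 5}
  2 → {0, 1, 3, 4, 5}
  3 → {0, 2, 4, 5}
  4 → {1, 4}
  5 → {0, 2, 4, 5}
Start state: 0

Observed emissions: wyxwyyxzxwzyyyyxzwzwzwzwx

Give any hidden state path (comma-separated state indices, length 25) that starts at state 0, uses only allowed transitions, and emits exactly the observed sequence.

0,4,1,0,4,4,1,2,1,0,5,4,4,4,4,1,2,3,2,0,5,0,2,0,1

  [0] w  {0,3}  => 0  start
  [1] y  {4}  => 4  0->4 ok
  [2] x  {1}  => 1  4->1 ok
  [3] w  {0,3}  => 0  1->0 ok
  [4] y  {4}  => 4  0->4 ok
  [5] y  {4}  => 4  4->4 ok
  [6] x  {1}  => 1  4->1 ok
  [7] z  {2,5}  => 2  1->2 ok
  [8] x  {1}  => 1  2->1 ok
  [9] w  {0,3}  => 0  1->0 ok
  [10] z  {2,5}  => 5  0->5 ok
  [11] y  {4}  => 4  5->4 ok
  [12] y  {4}  => 4  4->4 ok
  [13] y  {4}  => 4  4->4 ok
  [14] y  {4}  => 4  4->4 ok
  [15] x  {1}  => 1  4->1 ok
  [16] z  {2,5}  => 2  1->2 ok
  [17] w  {0,3}  => 3  2->3 ok
  [18] z  {2,5}  => 2  3->2 ok
  [19] w  {0,3}  => 0  2->0 ok
  [20] z  {2,5}  => 5  0->5 ok
  [21] w  {0,3}  => 0  5->0 ok
  [22] z  {2,5}  => 2  0->2 ok
  [23] w  {0,3}  => 0  2->0 ok
  [24] x  {1}  => 1  0->1 ok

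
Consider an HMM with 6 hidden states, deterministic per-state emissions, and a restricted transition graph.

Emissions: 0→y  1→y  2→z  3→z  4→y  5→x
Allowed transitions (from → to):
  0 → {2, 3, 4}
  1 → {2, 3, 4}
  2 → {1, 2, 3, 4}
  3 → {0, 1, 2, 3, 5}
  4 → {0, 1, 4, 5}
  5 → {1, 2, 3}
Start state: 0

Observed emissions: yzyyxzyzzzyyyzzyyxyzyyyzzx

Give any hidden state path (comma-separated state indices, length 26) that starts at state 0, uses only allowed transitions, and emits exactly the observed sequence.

  0: obs=y cand={0,1,4} pick 0 [start]
  1: obs=z cand={2,3} pick 3 [0->3 ok]
  2: obs=y cand={0,1,4} pick 0 [3->0 ok]
  3: obs=y cand={0,1,4} pick 4 [0->4 ok]
  4: obs=x cand={5} pick 5 [4->5 ok]
  5: obs=z cand={2,3} pick 2 [5->2 ok]
  6: obs=y cand={0,1,4} pick 1 [2->1 ok]
  7: obs=z cand={2,3} pick 2 [1->2 ok]
  8: obs=z cand={2,3} pick 2 [2->2 ok]
  9: obs=z cand={2,3} pick 2 [2->2 ok]
  10: obs=y cand={0,1,4} pick 1 [2->1 ok]
  11: obs=y cand={0,1,4} pick 4 [1->4 ok]
  12: obs=y cand={0,1,4} pick 0 [4->0 ok]
  13: obs=z cand={2,3} pick 2 [0->2 ok]
  14: obs=z cand={2,3} pick 2 [2->2 ok]
  15: obs=y cand={0,1,4} pick 4 [2->4 ok]
  16: obs=y cand={0,1,4} pick 4 [4->4 ok]
  17: obs=x cand={5} pick 5 [4->5 ok]
  18: obs=y cand={0,1,4} pick 1 [5->1 ok]
  19: obs=z cand={2,3} pick 3 [1->3 ok]
  20: obs=y cand={0,1,4} pick 0 [3->0 ok]
  21: obs=y cand={0,1,4} pick 4 [0->4 ok]
  22: obs=y cand={0,1,4} pick 1 [4->1 ok]
  23: obs=z cand={2,3} pick 3 [1->3 ok]
  24: obs=z cand={2,3} pick 3 [3->3 ok]
  25: obs=x cand={5} pick 5 [3->5 ok]

0,3,0,4,5,2,1,2,2,2,1,4,0,2,2,4,4,5,1,3,0,4,1,3,3,5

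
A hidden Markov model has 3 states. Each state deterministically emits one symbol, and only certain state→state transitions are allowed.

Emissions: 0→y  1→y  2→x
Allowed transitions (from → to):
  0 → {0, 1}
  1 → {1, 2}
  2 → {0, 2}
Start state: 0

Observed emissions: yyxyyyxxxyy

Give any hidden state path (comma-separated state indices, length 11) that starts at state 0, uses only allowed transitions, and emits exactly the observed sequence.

0,1,2,0,0,1,2,2,2,0,1

  [0] y  {0,1}  => 0  start
  [1] y  {0,1}  => 1  0->1 ok
  [2] x  {2}  => 2  1->2 ok
  [3] y  {0,1}  => 0  2->0 ok
  [4] y  {0,1}  => 0  0->0 ok
  [5] y  {0,1}  => 1  0->1 ok
  [6] x  {2}  => 2  1->2 ok
  [7] x  {2}  => 2  2->2 ok
  [8] x  {2}  => 2  2->2 ok
  [9] y  {0,1}  => 0  2->0 ok
  [10] y  {0,1}  => 1  0->1 ok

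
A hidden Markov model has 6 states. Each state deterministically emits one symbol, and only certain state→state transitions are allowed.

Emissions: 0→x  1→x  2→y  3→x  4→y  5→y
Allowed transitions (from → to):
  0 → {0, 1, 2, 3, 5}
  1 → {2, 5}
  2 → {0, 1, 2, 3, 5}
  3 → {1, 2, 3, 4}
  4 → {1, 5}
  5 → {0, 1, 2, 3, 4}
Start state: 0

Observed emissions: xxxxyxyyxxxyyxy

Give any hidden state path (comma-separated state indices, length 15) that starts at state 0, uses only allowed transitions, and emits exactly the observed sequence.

  pos 0: x in {0,1,3}, choose 0; start
  pos 1: x in {0,1,3}, choose 0; 0->0 ok
  pos 2: x in {0,1,3}, choose 3; 0->3 ok
  pos 3: x in {0,1,3}, choose 3; 3->3 ok
  pos 4: y in {2,4,5}, choose 2; 3->2 ok
  pos 5: x in {0,1,3}, choose 3; 2->3 ok
  pos 6: y in {2,4,5}, choose 2; 3->2 ok
  pos 7: y in {2,4,5}, choose 2; 2->2 ok
  pos 8: x in {0,1,3}, choose 0; 2->0 ok
  pos 9: x in {0,1,3}, choose 0; 0->0 ok
  pos 10: x in {0,1,3}, choose 1; 0->1 ok
  pos 11: y in {2,4,5}, choose 2; 1->2 ok
  pos 12: y in {2,4,5}, choose 2; 2->2 ok
  pos 13: x in {0,1,3}, choose 1; 2->1 ok
  pos 14: y in {2,4,5}, choose 5; 1->5 ok

0,0,3,3,2,3,2,2,0,0,1,2,2,1,5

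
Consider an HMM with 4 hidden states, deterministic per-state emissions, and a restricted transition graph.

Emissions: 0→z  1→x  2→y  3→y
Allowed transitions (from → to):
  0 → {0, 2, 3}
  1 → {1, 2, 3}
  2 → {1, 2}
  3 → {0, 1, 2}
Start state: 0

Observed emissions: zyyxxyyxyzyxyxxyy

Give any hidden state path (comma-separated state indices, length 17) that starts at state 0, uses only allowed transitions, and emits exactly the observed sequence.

  [0] z  {0}  => 0  start
  [1] y  {2,3}  => 2  0->2 ok
  [2] y  {2,3}  => 2  2->2 ok
  [3] x  {1}  => 1  2->1 ok
  [4] x  {1}  => 1  1->1 ok
  [5] y  {2,3}  => 3  1->3 ok
  [6] y  {2,3}  => 2  3->2 ok
  [7] x  {1}  => 1  2->1 ok
  [8] y  {2,3}  => 3  1->3 ok
  [9] z  {0}  => 0  3->0 ok
  [10] y  {2,3}  => 3  0->3 ok
  [11] x  {1}  => 1  3->1 ok
  [12] y  {2,3}  => 2  1->2 ok
  [13] x  {1}  => 1  2->1 ok
  [14] x  {1}  => 1  1->1 ok
  [15] y  {2,3}  => 2  1->2 ok
  [16] y  {2,3}  => 2  2->2 ok

0,2,2,1,1,3,2,1,3,0,3,1,2,1,1,2,2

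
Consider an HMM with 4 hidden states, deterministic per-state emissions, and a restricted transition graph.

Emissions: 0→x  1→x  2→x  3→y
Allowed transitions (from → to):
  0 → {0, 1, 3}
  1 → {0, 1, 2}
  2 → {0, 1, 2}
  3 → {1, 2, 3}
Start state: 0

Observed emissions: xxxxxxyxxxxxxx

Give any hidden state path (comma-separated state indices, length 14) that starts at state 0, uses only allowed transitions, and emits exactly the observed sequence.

0,1,2,1,1,0,3,2,1,1,0,0,1,1

  t0 'x' -> {0,1,2}, take 0 (start)
  t1 'x' -> {0,1,2}, take 1 (0->1 ok)
  t2 'x' -> {0,1,2}, take 2 (1->2 ok)
  t3 'x' -> {0,1,2}, take 1 (2->1 ok)
  t4 'x' -> {0,1,2}, take 1 (1->1 ok)
  t5 'x' -> {0,1,2}, take 0 (1->0 ok)
  t6 'y' -> {3}, take 3 (0->3 ok)
  t7 'x' -> {0,1,2}, take 2 (3->2 ok)
  t8 'x' -> {0,1,2}, take 1 (2->1 ok)
  t9 'x' -> {0,1,2}, take 1 (1->1 ok)
  t10 'x' -> {0,1,2}, take 0 (1->0 ok)
  t11 'x' -> {0,1,2}, take 0 (0->0 ok)
  t12 'x' -> {0,1,2}, take 1 (0->1 ok)
  t13 'x' -> {0,1,2}, take 1 (1->1 ok)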